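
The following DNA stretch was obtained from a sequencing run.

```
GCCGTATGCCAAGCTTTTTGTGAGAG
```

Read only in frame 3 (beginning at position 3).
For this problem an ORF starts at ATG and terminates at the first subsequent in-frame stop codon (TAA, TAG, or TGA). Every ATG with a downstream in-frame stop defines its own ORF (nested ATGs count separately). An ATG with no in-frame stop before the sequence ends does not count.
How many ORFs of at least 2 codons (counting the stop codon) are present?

1

Frame 3: CGT ATG CCA AGC TTT TTG TGA GAG — ATG at 6, stop TGA at 21 → 18 nt.
ORFs ≥ 2 codons: frame 3 6–23 (6 codons). Count = 1.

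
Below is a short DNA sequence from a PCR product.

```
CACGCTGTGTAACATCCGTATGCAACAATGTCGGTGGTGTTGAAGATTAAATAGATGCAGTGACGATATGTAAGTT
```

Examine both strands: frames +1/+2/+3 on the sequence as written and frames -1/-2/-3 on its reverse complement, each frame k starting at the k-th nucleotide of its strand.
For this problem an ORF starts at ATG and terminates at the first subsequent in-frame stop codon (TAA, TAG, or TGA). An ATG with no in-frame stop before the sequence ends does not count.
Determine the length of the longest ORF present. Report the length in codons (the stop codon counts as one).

9

Reverse complement (5'→3'): AACTTACATATCGTCACTGCATCTATTTAATCTTCAACACCACCGACATTGTTGCATACGGATGTTACACAGCGTG
Frame +1: CAC GCT GTG TAA CAT CCG TAT GCA ACA ATG TCG GTG GTG TTG AAG ATT AAA TAG ATG CAG TGA CGA TAT GTA AGT — ATG at 28, stop TAG at 52 → 27 nt; ATG at 55, stop TGA at 61 → 9 nt.
Frame +2: ACG CTG TGT AAC ATC CGT ATG CAA CAA TGT CGG TGG TGT TGA AGA TTA AAT AGA TGC AGT GAC GAT ATG TAA GTT — ATG at 20, stop TGA at 41 → 24 nt; ATG at 68, stop TAA at 71 → 6 nt.
Frame +3: CGC TGT GTA ACA TCC GTA TGC AAC AAT GTC GGT GGT GTT GAA GAT TAA ATA GAT GCA GTG ACG ATA TGT AAG — no ATG→stop ORF.
Frame -1: AAC TTA CAT ATC GTC ACT GCA TCT ATT TAA TCT TCA ACA CCA CCG ACA TTG TTG CAT ACG GAT GTT ACA CAG CGT — no ATG→stop ORF.
Frame -2: ACT TAC ATA TCG TCA CTG CAT CTA TTT AAT CTT CAA CAC CAC CGA CAT TGT TGC ATA CGG ATG TTA CAC AGC GTG — no ATG→stop ORF.
Frame -3: CTT ACA TAT CGT CAC TGC ATC TAT TTA ATC TTC AAC ACC ACC GAC ATT GTT GCA TAC GGA TGT TAC ACA GCG — no ATG→stop ORF.
Longest: frame +1, positions 28–54, 27 nt = 9 codons = 8 aa. → 9 codons.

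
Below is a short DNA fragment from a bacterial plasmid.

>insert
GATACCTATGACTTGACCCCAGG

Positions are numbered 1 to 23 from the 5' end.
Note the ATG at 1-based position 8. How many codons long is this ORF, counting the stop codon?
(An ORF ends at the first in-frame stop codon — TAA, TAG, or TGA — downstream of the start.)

Codons from position 8: ATG (8–10), ACT (11–13), TGA (14–16).
TGA is the first in-frame stop; that's 3 codons including the stop.

3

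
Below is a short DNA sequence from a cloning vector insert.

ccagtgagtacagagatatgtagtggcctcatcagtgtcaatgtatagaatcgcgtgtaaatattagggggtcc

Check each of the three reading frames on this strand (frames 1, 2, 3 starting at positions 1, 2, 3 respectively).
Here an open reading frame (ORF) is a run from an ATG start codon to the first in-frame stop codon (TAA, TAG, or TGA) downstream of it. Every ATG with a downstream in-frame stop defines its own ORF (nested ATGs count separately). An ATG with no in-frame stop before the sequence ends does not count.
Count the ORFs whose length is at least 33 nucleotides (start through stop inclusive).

Frame 1: CCA GTG AGT ACA GAG ATA TGT AGT GGC CTC ATC AGT GTC AAT GTA TAG AAT CGC GTG TAA ATA TTA GGG GGT — no ATG→stop ORF.
Frame 2: CAG TGA GTA CAG AGA TAT GTA GTG GCC TCA TCA GTG TCA ATG TAT AGA ATC GCG TGT AAA TAT TAG GGG GTC — ATG at 41, stop TAG at 65 → 27 nt.
Frame 3: AGT GAG TAC AGA GAT ATG TAG TGG CCT CAT CAG TGT CAA TGT ATA GAA TCG CGT GTA AAT ATT AGG GGG TCC — ATG at 18, stop TAG at 21 → 6 nt.
No ORF reaches 33 nucleotides. Count = 0.

0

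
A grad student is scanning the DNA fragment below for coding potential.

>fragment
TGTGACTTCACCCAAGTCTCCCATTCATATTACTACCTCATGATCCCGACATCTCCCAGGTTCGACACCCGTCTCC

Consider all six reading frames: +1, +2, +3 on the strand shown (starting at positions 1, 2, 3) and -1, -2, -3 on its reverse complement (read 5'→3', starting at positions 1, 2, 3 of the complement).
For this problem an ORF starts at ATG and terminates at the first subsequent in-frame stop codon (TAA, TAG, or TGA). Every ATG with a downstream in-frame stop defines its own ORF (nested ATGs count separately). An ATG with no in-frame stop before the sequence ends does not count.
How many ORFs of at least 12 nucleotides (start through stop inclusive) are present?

2

Reverse complement (5'→3'): GGAGACGGGTGTCGAACCTGGGAGATGTCGGGATCATGAGGTAGTAATATGAATGGGAGACTTGGGTGAAGTCACA
Frame +1: TGT GAC TTC ACC CAA GTC TCC CAT TCA TAT TAC TAC CTC ATG ATC CCG ACA TCT CCC AGG TTC GAC ACC CGT CTC — no ATG→stop ORF.
Frame +2: GTG ACT TCA CCC AAG TCT CCC ATT CAT ATT ACT ACC TCA TGA TCC CGA CAT CTC CCA GGT TCG ACA CCC GTC TCC — no ATG→stop ORF.
Frame +3: TGA CTT CAC CCA AGT CTC CCA TTC ATA TTA CTA CCT CAT GAT CCC GAC ATC TCC CAG GTT CGA CAC CCG TCT — no ATG→stop ORF.
Frame -1: GGA GAC GGG TGT CGA ACC TGG GAG ATG TCG GGA TCA TGA GGT AGT AAT ATG AAT GGG AGA CTT GGG TGA AGT CAC — ATG at 25, stop TGA at 37 → 15 nt; ATG at 49, stop TGA at 67 → 21 nt.
Frame -2: GAG ACG GGT GTC GAA CCT GGG AGA TGT CGG GAT CAT GAG GTA GTA ATA TGA ATG GGA GAC TTG GGT GAA GTC ACA — no ATG→stop ORF.
Frame -3: AGA CGG GTG TCG AAC CTG GGA GAT GTC GGG ATC ATG AGG TAG TAA TAT GAA TGG GAG ACT TGG GTG AAG TCA — ATG at 36, stop TAG at 42 → 9 nt.
ORFs ≥ 12 nucleotides: frame -1 25–39 (15 nucleotides), frame -1 49–69 (21 nucleotides). Count = 2.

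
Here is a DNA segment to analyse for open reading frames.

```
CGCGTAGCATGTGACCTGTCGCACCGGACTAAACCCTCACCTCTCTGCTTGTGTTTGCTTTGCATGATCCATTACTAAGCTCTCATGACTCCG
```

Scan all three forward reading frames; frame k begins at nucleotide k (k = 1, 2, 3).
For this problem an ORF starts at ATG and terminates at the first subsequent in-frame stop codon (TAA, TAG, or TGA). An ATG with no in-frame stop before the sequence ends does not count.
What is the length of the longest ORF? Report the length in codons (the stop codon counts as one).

5

Frame 1: CGC GTA GCA TGT GAC CTG TCG CAC CGG ACT AAA CCC TCA CCT CTC TGC TTG TGT TTG CTT TGC ATG ATC CAT TAC TAA GCT CTC ATG ACT CCG — ATG at 64, stop TAA at 76 → 15 nt.
Frame 2: GCG TAG CAT GTG ACC TGT CGC ACC GGA CTA AAC CCT CAC CTC TCT GCT TGT GTT TGC TTT GCA TGA TCC ATT ACT AAG CTC TCA TGA CTC — no ATG→stop ORF.
Frame 3: CGT AGC ATG TGA CCT GTC GCA CCG GAC TAA ACC CTC ACC TCT CTG CTT GTG TTT GCT TTG CAT GAT CCA TTA CTA AGC TCT CAT GAC TCC — ATG at 9, stop TGA at 12 → 6 nt.
Longest: frame 1, positions 64–78, 15 nt = 5 codons = 4 aa. → 5 codons.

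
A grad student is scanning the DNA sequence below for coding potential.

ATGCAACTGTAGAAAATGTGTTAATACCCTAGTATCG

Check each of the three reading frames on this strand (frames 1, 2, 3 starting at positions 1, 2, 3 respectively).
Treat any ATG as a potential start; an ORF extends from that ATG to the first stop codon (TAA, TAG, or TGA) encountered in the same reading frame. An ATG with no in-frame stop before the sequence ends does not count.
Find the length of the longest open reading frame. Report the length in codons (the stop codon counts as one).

4

Frame 1: ATG CAA CTG TAG AAA ATG TGT TAA TAC CCT AGT ATC — ATG at 1, stop TAG at 10 → 12 nt; ATG at 16, stop TAA at 22 → 9 nt.
Frame 2: TGC AAC TGT AGA AAA TGT GTT AAT ACC CTA GTA TCG — no ATG→stop ORF.
Frame 3: GCA ACT GTA GAA AAT GTG TTA ATA CCC TAG TAT — no ATG→stop ORF.
Longest: frame 1, positions 1–12, 12 nt = 4 codons = 3 aa. → 4 codons.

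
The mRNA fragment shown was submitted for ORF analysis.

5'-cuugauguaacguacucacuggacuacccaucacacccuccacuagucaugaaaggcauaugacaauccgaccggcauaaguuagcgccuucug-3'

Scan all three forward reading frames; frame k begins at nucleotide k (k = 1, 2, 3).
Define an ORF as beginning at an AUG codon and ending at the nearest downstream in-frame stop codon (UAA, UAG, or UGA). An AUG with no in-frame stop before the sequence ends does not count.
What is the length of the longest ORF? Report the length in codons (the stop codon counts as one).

Frame 1: CUU GAU GUA ACG UAC UCA CUG GAC UAC CCA UCA CAC CCU CCA CUA GUC AUG AAA GGC AUA UGA CAA UCC GAC CGG CAU AAG UUA GCG CCU UCU — AUG at 49, stop UGA at 61 → 15 nt.
Frame 2: UUG AUG UAA CGU ACU CAC UGG ACU ACC CAU CAC ACC CUC CAC UAG UCA UGA AAG GCA UAU GAC AAU CCG ACC GGC AUA AGU UAG CGC CUU CUG — AUG at 5, stop UAA at 8 → 6 nt.
Frame 3: UGA UGU AAC GUA CUC ACU GGA CUA CCC AUC ACA CCC UCC ACU AGU CAU GAA AGG CAU AUG ACA AUC CGA CCG GCA UAA GUU AGC GCC UUC — AUG at 60, stop UAA at 78 → 21 nt.
Longest: frame 3, positions 60–80, 21 nt = 7 codons = 6 aa. → 7 codons.

7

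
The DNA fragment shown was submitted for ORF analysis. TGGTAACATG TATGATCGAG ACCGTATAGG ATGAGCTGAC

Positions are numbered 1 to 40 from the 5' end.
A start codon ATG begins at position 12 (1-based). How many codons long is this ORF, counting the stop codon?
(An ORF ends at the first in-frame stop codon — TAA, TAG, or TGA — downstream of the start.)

6

Codons from position 12: ATG (12–14), ATC (15–17), GAG (18–20), ACC (21–23), GTA (24–26), TAG (27–29).
TAG is the first in-frame stop; that's 6 codons including the stop.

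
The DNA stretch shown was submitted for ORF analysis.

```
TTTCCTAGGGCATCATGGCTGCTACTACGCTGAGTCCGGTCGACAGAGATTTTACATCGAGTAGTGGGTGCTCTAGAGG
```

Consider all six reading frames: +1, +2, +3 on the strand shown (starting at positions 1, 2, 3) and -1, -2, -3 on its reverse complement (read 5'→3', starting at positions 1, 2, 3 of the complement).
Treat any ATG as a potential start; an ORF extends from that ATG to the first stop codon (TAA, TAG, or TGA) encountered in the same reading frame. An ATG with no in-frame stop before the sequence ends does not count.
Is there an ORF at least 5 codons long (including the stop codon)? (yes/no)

Reverse complement (5'→3'): CCTCTAGAGCACCCACTACTCGATGTAAAATCTCTGTCGACCGGACTCAGCGTAGTAGCAGCCATGATGCCCTAGGAAA
Frame +1: TTT CCT AGG GCA TCA TGG CTG CTA CTA CGC TGA GTC CGG TCG ACA GAG ATT TTA CAT CGA GTA GTG GGT GCT CTA GAG — no ATG→stop ORF.
Frame +2: TTC CTA GGG CAT CAT GGC TGC TAC TAC GCT GAG TCC GGT CGA CAG AGA TTT TAC ATC GAG TAG TGG GTG CTC TAG AGG — no ATG→stop ORF.
Frame +3: TCC TAG GGC ATC ATG GCT GCT ACT ACG CTG AGT CCG GTC GAC AGA GAT TTT ACA TCG AGT AGT GGG TGC TCT AGA — no ATG→stop ORF.
Frame -1: CCT CTA GAG CAC CCA CTA CTC GAT GTA AAA TCT CTG TCG ACC GGA CTC AGC GTA GTA GCA GCC ATG ATG CCC TAG GAA — ATG at 64, stop TAG at 73 → 12 nt; ATG at 67, stop TAG at 73 → 9 nt.
Frame -2: CTC TAG AGC ACC CAC TAC TCG ATG TAA AAT CTC TGT CGA CCG GAC TCA GCG TAG TAG CAG CCA TGA TGC CCT AGG AAA — ATG at 23, stop TAA at 26 → 6 nt.
Frame -3: TCT AGA GCA CCC ACT ACT CGA TGT AAA ATC TCT GTC GAC CGG ACT CAG CGT AGT AGC AGC CAT GAT GCC CTA GGA — no ATG→stop ORF.
Largest ORF found is 4 codons < 5, so no.

no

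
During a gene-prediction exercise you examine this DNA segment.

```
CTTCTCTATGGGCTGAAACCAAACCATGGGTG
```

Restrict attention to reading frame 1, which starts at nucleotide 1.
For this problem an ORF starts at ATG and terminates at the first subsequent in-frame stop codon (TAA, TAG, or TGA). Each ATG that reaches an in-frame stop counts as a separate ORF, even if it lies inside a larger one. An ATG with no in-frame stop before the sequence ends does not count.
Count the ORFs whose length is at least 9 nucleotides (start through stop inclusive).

Frame 1: CTT CTC TAT GGG CTG AAA CCA AAC CAT GGG — no ATG→stop ORF.
No ORF reaches 9 nucleotides. Count = 0.

0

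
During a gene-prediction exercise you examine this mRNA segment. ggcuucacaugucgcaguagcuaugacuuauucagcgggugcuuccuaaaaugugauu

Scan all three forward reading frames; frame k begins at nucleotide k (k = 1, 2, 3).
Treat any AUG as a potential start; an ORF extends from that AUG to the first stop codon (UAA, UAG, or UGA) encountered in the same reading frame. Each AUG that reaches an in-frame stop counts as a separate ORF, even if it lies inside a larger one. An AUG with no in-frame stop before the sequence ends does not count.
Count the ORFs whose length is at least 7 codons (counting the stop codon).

Frame 1: GGC UUC ACA UGU CGC AGU AGC UAU GAC UUA UUC AGC GGG UGC UUC CUA AAA UGU GAU — no AUG→stop ORF.
Frame 2: GCU UCA CAU GUC GCA GUA GCU AUG ACU UAU UCA GCG GGU GCU UCC UAA AAU GUG AUU — AUG at 23, stop UAA at 47 → 27 nt.
Frame 3: CUU CAC AUG UCG CAG UAG CUA UGA CUU AUU CAG CGG GUG CUU CCU AAA AUG UGA — AUG at 9, stop UAG at 18 → 12 nt; AUG at 51, stop UGA at 54 → 6 nt.
ORFs ≥ 7 codons: frame 2 23–49 (9 codons). Count = 1.

1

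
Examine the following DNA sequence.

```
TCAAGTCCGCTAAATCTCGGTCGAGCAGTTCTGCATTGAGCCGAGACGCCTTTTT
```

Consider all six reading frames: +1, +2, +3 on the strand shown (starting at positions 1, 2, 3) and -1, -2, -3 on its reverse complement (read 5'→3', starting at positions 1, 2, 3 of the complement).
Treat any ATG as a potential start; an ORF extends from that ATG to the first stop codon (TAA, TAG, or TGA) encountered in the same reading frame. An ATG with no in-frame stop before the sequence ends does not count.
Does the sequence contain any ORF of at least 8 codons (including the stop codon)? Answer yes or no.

Reverse complement (5'→3'): AAAAAGGCGTCTCGGCTCAATGCAGAACTGCTCGACCGAGATTTAGCGGACTTGA
Frame +1: TCA AGT CCG CTA AAT CTC GGT CGA GCA GTT CTG CAT TGA GCC GAG ACG CCT TTT — no ATG→stop ORF.
Frame +2: CAA GTC CGC TAA ATC TCG GTC GAG CAG TTC TGC ATT GAG CCG AGA CGC CTT TTT — no ATG→stop ORF.
Frame +3: AAG TCC GCT AAA TCT CGG TCG AGC AGT TCT GCA TTG AGC CGA GAC GCC TTT — no ATG→stop ORF.
Frame -1: AAA AAG GCG TCT CGG CTC AAT GCA GAA CTG CTC GAC CGA GAT TTA GCG GAC TTG — no ATG→stop ORF.
Frame -2: AAA AGG CGT CTC GGC TCA ATG CAG AAC TGC TCG ACC GAG ATT TAG CGG ACT TGA — ATG at 20, stop TAG at 44 → 27 nt.
Frame -3: AAA GGC GTC TCG GCT CAA TGC AGA ACT GCT CGA CCG AGA TTT AGC GGA CTT — no ATG→stop ORF.
Frame -2 has an ORF of 9 codons (positions 20–46) ≥ 8, so yes.

yes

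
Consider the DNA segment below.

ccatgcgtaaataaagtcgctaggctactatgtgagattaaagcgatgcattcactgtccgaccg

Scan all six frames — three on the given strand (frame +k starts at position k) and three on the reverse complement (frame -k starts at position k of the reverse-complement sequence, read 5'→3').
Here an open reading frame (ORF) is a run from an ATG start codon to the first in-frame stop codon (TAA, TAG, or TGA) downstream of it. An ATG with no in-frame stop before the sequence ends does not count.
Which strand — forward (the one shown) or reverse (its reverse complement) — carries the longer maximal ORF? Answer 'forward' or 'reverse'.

reverse

Reverse complement (5'→3'): CGGTCGGACAGTGAATGCATCGCTTTAATCTCACATAGTAGCCTAGCGACTTTATTTACGCATGG
Frame +1: CCA TGC GTA AAT AAA GTC GCT AGG CTA CTA TGT GAG ATT AAA GCG ATG CAT TCA CTG TCC GAC — no ATG→stop ORF.
Frame +2: CAT GCG TAA ATA AAG TCG CTA GGC TAC TAT GTG AGA TTA AAG CGA TGC ATT CAC TGT CCG ACC — no ATG→stop ORF.
Frame +3: ATG CGT AAA TAA AGT CGC TAG GCT ACT ATG TGA GAT TAA AGC GAT GCA TTC ACT GTC CGA CCG — ATG at 3, stop TAA at 12 → 12 nt; ATG at 30, stop TGA at 33 → 6 nt.
Frame -1: CGG TCG GAC AGT GAA TGC ATC GCT TTA ATC TCA CAT AGT AGC CTA GCG ACT TTA TTT ACG CAT — no ATG→stop ORF.
Frame -2: GGT CGG ACA GTG AAT GCA TCG CTT TAA TCT CAC ATA GTA GCC TAG CGA CTT TAT TTA CGC ATG — no ATG→stop ORF.
Frame -3: GTC GGA CAG TGA ATG CAT CGC TTT AAT CTC ACA TAG TAG CCT AGC GAC TTT ATT TAC GCA TGG — ATG at 15, stop TAG at 36 → 24 nt.
Forward-strand max 12 nt; reverse-strand max 24 nt. The reverse strand has the longer ORF.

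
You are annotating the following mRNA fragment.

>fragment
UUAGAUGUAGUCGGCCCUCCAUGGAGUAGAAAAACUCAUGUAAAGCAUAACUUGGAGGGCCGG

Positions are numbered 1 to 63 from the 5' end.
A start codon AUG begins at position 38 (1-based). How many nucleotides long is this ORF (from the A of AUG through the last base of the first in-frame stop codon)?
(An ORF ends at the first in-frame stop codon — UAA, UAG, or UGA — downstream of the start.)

6

Codons from position 38: AUG (38–40), UAA (41–43).
UAA is the first in-frame stop; ORF spans 38–43, 6 nucleotides.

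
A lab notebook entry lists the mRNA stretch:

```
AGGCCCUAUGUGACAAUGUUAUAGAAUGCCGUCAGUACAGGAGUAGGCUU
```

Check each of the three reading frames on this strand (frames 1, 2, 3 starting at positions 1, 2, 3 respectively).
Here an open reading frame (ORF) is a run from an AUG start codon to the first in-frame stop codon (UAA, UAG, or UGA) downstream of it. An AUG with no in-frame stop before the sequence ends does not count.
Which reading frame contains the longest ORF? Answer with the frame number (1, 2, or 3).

Frame 1: AGG CCC UAU GUG ACA AUG UUA UAG AAU GCC GUC AGU ACA GGA GUA GGC — AUG at 16, stop UAG at 22 → 9 nt.
Frame 2: GGC CCU AUG UGA CAA UGU UAU AGA AUG CCG UCA GUA CAG GAG UAG GCU — AUG at 8, stop UGA at 11 → 6 nt; AUG at 26, stop UAG at 44 → 21 nt.
Frame 3: GCC CUA UGU GAC AAU GUU AUA GAA UGC CGU CAG UAC AGG AGU AGG CUU — no AUG→stop ORF.
Longest ORF is 21 nt in frame 2 (positions 26–46).

2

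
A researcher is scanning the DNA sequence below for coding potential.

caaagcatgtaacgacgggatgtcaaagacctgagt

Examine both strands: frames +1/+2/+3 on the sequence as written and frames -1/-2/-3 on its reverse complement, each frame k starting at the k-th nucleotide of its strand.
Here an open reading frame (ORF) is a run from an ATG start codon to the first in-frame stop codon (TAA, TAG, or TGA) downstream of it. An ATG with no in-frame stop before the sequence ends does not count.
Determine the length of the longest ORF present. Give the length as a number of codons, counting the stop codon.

5

Reverse complement (5'→3'): ACTCAGGTCTTTGACATCCCGTCGTTACATGCTTTG
Frame +1: CAA AGC ATG TAA CGA CGG GAT GTC AAA GAC CTG AGT — ATG at 7, stop TAA at 10 → 6 nt.
Frame +2: AAA GCA TGT AAC GAC GGG ATG TCA AAG ACC TGA — ATG at 20, stop TGA at 32 → 15 nt.
Frame +3: AAG CAT GTA ACG ACG GGA TGT CAA AGA CCT GAG — no ATG→stop ORF.
Frame -1: ACT CAG GTC TTT GAC ATC CCG TCG TTA CAT GCT TTG — no ATG→stop ORF.
Frame -2: CTC AGG TCT TTG ACA TCC CGT CGT TAC ATG CTT — no ATG→stop ORF.
Frame -3: TCA GGT CTT TGA CAT CCC GTC GTT ACA TGC TTT — no ATG→stop ORF.
Longest: frame +2, positions 20–34, 15 nt = 5 codons = 4 aa. → 5 codons.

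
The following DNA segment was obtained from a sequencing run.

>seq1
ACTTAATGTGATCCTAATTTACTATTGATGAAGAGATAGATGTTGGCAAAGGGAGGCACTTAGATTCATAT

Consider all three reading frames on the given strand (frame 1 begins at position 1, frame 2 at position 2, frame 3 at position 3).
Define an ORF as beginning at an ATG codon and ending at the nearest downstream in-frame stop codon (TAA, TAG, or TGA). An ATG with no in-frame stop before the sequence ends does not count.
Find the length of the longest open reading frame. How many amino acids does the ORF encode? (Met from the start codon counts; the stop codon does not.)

7

Frame 1: ACT TAA TGT GAT CCT AAT TTA CTA TTG ATG AAG AGA TAG ATG TTG GCA AAG GGA GGC ACT TAG ATT CAT — ATG at 28, stop TAG at 37 → 12 nt; ATG at 40, stop TAG at 61 → 24 nt.
Frame 2: CTT AAT GTG ATC CTA ATT TAC TAT TGA TGA AGA GAT AGA TGT TGG CAA AGG GAG GCA CTT AGA TTC ATA — no ATG→stop ORF.
Frame 3: TTA ATG TGA TCC TAA TTT ACT ATT GAT GAA GAG ATA GAT GTT GGC AAA GGG AGG CAC TTA GAT TCA TAT — ATG at 6, stop TGA at 9 → 6 nt.
Longest: frame 1, positions 40–63, 24 nt = 8 codons = 7 aa. → 7 amino acids.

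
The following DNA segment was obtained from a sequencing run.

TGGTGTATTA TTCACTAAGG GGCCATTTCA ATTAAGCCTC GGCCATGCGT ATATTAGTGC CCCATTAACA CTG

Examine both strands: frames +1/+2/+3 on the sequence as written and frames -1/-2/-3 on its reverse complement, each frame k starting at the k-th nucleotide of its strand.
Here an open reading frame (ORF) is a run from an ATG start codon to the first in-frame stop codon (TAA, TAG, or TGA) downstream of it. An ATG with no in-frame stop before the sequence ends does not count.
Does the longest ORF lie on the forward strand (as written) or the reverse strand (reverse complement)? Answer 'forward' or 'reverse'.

forward

Reverse complement (5'→3'): CAGTGTTAATGGGGCACTAATATACGCATGGCCGAGGCTTAATTGAAATGGCCCCTTAGTGAATAATACACCA
Frame +1: TGG TGT ATT ATT CAC TAA GGG GCC ATT TCA ATT AAG CCT CGG CCA TGC GTA TAT TAG TGC CCC ATT AAC ACT — no ATG→stop ORF.
Frame +2: GGT GTA TTA TTC ACT AAG GGG CCA TTT CAA TTA AGC CTC GGC CAT GCG TAT ATT AGT GCC CCA TTA ACA CTG — no ATG→stop ORF.
Frame +3: GTG TAT TAT TCA CTA AGG GGC CAT TTC AAT TAA GCC TCG GCC ATG CGT ATA TTA GTG CCC CAT TAA CAC — ATG at 45, stop TAA at 66 → 24 nt.
Frame -1: CAG TGT TAA TGG GGC ACT AAT ATA CGC ATG GCC GAG GCT TAA TTG AAA TGG CCC CTT AGT GAA TAA TAC ACC — ATG at 28, stop TAA at 40 → 15 nt.
Frame -2: AGT GTT AAT GGG GCA CTA ATA TAC GCA TGG CCG AGG CTT AAT TGA AAT GGC CCC TTA GTG AAT AAT ACA CCA — no ATG→stop ORF.
Frame -3: GTG TTA ATG GGG CAC TAA TAT ACG CAT GGC CGA GGC TTA ATT GAA ATG GCC CCT TAG TGA ATA ATA CAC — ATG at 9, stop TAA at 18 → 12 nt; ATG at 48, stop TAG at 57 → 12 nt.
Forward-strand max 24 nt; reverse-strand max 15 nt. The forward strand has the longer ORF.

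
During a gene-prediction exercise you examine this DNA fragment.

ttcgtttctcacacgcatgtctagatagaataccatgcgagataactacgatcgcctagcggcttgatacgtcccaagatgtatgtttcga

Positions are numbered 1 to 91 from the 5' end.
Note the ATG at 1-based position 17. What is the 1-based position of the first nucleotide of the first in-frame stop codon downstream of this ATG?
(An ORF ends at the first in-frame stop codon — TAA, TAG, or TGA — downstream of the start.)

Codons from position 17: ATG (17–19), TCT (20–22), AGA (23–25), TAG (26–28).
TAG is a stop codon; it begins at position 26.

26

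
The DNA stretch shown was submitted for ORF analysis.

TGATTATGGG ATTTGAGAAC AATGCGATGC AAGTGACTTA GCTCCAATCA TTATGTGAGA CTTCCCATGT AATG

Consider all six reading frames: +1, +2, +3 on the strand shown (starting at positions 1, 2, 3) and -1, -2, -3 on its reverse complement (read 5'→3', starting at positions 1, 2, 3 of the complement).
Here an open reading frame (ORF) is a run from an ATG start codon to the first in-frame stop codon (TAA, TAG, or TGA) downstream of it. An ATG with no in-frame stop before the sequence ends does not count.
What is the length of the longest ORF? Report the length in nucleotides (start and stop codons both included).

Reverse complement (5'→3'): CATTACATGGGAAGTCTCACATAATGATTGGAGCTAAGTCACTTGCATCGCATTGTTCTCAAATCCCATAATCA
Frame +1: TGA TTA TGG GAT TTG AGA ACA ATG CGA TGC AAG TGA CTT AGC TCC AAT CAT TAT GTG AGA CTT CCC ATG TAA — ATG at 22, stop TGA at 34 → 15 nt; ATG at 67, stop TAA at 70 → 6 nt.
Frame +2: GAT TAT GGG ATT TGA GAA CAA TGC GAT GCA AGT GAC TTA GCT CCA ATC ATT ATG TGA GAC TTC CCA TGT AAT — ATG at 53, stop TGA at 56 → 6 nt.
Frame +3: ATT ATG GGA TTT GAG AAC AAT GCG ATG CAA GTG ACT TAG CTC CAA TCA TTA TGT GAG ACT TCC CAT GTA ATG — ATG at 6, stop TAG at 39 → 36 nt; ATG at 27, stop TAG at 39 → 15 nt.
Frame -1: CAT TAC ATG GGA AGT CTC ACA TAA TGA TTG GAG CTA AGT CAC TTG CAT CGC ATT GTT CTC AAA TCC CAT AAT — ATG at 7, stop TAA at 22 → 18 nt.
Frame -2: ATT ACA TGG GAA GTC TCA CAT AAT GAT TGG AGC TAA GTC ACT TGC ATC GCA TTG TTC TCA AAT CCC ATA ATC — no ATG→stop ORF.
Frame -3: TTA CAT GGG AAG TCT CAC ATA ATG ATT GGA GCT AAG TCA CTT GCA TCG CAT TGT TCT CAA ATC CCA TAA TCA — ATG at 24, stop TAA at 69 → 48 nt.
Longest: frame -3, positions 24–71, 48 nt = 16 codons = 15 aa. → 48 nucleotides.

48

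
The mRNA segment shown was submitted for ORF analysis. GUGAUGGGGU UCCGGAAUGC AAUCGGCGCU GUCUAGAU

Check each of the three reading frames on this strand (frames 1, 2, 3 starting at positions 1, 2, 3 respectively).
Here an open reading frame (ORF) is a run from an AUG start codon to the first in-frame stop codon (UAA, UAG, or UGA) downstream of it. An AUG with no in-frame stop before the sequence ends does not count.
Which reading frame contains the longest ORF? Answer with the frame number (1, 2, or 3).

1

Frame 1: GUG AUG GGG UUC CGG AAU GCA AUC GGC GCU GUC UAG — AUG at 4, stop UAG at 34 → 33 nt.
Frame 2: UGA UGG GGU UCC GGA AUG CAA UCG GCG CUG UCU AGA — no AUG→stop ORF.
Frame 3: GAU GGG GUU CCG GAA UGC AAU CGG CGC UGU CUA GAU — no AUG→stop ORF.
Longest ORF is 33 nt in frame 1 (positions 4–36).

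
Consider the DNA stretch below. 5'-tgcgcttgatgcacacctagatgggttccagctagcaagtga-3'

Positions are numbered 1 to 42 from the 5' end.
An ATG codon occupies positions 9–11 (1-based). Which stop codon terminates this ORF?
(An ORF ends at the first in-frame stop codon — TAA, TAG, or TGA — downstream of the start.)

TAG

Codons from position 9: ATG (9–11), CAC (12–14), ACC (15–17), TAG (18–20).
The first in-frame stop codon is TAG.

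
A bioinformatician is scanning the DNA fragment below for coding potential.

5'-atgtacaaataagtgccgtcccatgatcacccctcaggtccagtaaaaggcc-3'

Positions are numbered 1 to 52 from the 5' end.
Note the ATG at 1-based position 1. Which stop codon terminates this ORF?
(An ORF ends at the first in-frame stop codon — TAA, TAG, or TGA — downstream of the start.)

TAA

Codons from position 1: ATG (1–3), TAC (4–6), AAA (7–9), TAA (10–12).
The first in-frame stop codon is TAA.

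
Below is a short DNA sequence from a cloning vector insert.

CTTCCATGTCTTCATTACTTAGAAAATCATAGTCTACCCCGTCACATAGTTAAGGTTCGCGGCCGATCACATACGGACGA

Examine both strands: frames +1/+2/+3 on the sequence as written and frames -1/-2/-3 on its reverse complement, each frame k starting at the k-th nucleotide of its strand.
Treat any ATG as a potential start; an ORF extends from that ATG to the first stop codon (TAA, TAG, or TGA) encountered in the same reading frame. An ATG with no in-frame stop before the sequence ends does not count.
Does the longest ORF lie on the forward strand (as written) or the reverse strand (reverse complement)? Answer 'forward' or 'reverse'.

forward

Reverse complement (5'→3'): TCGTCCGTATGTGATCGGCCGCGAACCTTAACTATGTGACGGGGTAGACTATGATTTTCTAAGTAATGAAGACATGGAAG
Frame +1: CTT CCA TGT CTT CAT TAC TTA GAA AAT CAT AGT CTA CCC CGT CAC ATA GTT AAG GTT CGC GGC CGA TCA CAT ACG GAC — no ATG→stop ORF.
Frame +2: TTC CAT GTC TTC ATT ACT TAG AAA ATC ATA GTC TAC CCC GTC ACA TAG TTA AGG TTC GCG GCC GAT CAC ATA CGG ACG — no ATG→stop ORF.
Frame +3: TCC ATG TCT TCA TTA CTT AGA AAA TCA TAG TCT ACC CCG TCA CAT AGT TAA GGT TCG CGG CCG ATC ACA TAC GGA CGA — ATG at 6, stop TAG at 30 → 27 nt.
Frame -1: TCG TCC GTA TGT GAT CGG CCG CGA ACC TTA ACT ATG TGA CGG GGT AGA CTA TGA TTT TCT AAG TAA TGA AGA CAT GGA — ATG at 34, stop TGA at 37 → 6 nt.
Frame -2: CGT CCG TAT GTG ATC GGC CGC GAA CCT TAA CTA TGT GAC GGG GTA GAC TAT GAT TTT CTA AGT AAT GAA GAC ATG GAA — no ATG→stop ORF.
Frame -3: GTC CGT ATG TGA TCG GCC GCG AAC CTT AAC TAT GTG ACG GGG TAG ACT ATG ATT TTC TAA GTA ATG AAG ACA TGG AAG — ATG at 9, stop TGA at 12 → 6 nt; ATG at 51, stop TAA at 60 → 12 nt.
Forward-strand max 27 nt; reverse-strand max 12 nt. The forward strand has the longer ORF.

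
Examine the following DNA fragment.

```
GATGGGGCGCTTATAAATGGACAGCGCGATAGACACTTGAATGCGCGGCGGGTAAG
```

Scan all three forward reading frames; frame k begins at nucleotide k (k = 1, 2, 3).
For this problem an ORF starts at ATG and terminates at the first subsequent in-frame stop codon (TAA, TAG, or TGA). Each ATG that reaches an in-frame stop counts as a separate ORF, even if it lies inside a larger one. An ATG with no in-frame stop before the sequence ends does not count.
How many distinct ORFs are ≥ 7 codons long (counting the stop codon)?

1

Frame 1: GAT GGG GCG CTT ATA AAT GGA CAG CGC GAT AGA CAC TTG AAT GCG CGG CGG GTA — no ATG→stop ORF.
Frame 2: ATG GGG CGC TTA TAA ATG GAC AGC GCG ATA GAC ACT TGA ATG CGC GGC GGG TAA — ATG at 2, stop TAA at 14 → 15 nt; ATG at 17, stop TGA at 38 → 24 nt; ATG at 41, stop TAA at 53 → 15 nt.
Frame 3: TGG GGC GCT TAT AAA TGG ACA GCG CGA TAG ACA CTT GAA TGC GCG GCG GGT AAG — no ATG→stop ORF.
ORFs ≥ 7 codons: frame 2 17–40 (8 codons). Count = 1.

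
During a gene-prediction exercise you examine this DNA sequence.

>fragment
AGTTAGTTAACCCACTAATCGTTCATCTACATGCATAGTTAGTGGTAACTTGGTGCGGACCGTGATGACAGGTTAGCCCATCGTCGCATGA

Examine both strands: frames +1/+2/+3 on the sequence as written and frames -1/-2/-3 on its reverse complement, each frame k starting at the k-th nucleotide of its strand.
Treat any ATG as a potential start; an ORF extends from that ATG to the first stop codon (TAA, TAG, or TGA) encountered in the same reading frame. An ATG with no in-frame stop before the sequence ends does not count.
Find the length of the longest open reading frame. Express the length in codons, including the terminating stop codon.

17

Reverse complement (5'→3'): TCATGCGACGATGGGCTAACCTGTCATCACGGTCCGCACCAAGTTACCACTAACTATGCATGTAGATGAACGATTAGTGGGTTAACTAACT
Frame +1: AGT TAG TTA ACC CAC TAA TCG TTC ATC TAC ATG CAT AGT TAG TGG TAA CTT GGT GCG GAC CGT GAT GAC AGG TTA GCC CAT CGT CGC ATG — ATG at 31, stop TAG at 40 → 12 nt.
Frame +2: GTT AGT TAA CCC ACT AAT CGT TCA TCT ACA TGC ATA GTT AGT GGT AAC TTG GTG CGG ACC GTG ATG ACA GGT TAG CCC ATC GTC GCA TGA — ATG at 65, stop TAG at 74 → 12 nt.
Frame +3: TTA GTT AAC CCA CTA ATC GTT CAT CTA CAT GCA TAG TTA GTG GTA ACT TGG TGC GGA CCG TGA TGA CAG GTT AGC CCA TCG TCG CAT — no ATG→stop ORF.
Frame -1: TCA TGC GAC GAT GGG CTA ACC TGT CAT CAC GGT CCG CAC CAA GTT ACC ACT AAC TAT GCA TGT AGA TGA ACG ATT AGT GGG TTA ACT AAC — no ATG→stop ORF.
Frame -2: CAT GCG ACG ATG GGC TAA CCT GTC ATC ACG GTC CGC ACC AAG TTA CCA CTA ACT ATG CAT GTA GAT GAA CGA TTA GTG GGT TAA CTA ACT — ATG at 11, stop TAA at 17 → 9 nt; ATG at 56, stop TAA at 83 → 30 nt.
Frame -3: ATG CGA CGA TGG GCT AAC CTG TCA TCA CGG TCC GCA CCA AGT TAC CAC TAA CTA TGC ATG TAG ATG AAC GAT TAG TGG GTT AAC TAA — ATG at 3, stop TAA at 51 → 51 nt; ATG at 60, stop TAG at 63 → 6 nt; ATG at 66, stop TAG at 75 → 12 nt.
Longest: frame -3, positions 3–53, 51 nt = 17 codons = 16 aa. → 17 codons.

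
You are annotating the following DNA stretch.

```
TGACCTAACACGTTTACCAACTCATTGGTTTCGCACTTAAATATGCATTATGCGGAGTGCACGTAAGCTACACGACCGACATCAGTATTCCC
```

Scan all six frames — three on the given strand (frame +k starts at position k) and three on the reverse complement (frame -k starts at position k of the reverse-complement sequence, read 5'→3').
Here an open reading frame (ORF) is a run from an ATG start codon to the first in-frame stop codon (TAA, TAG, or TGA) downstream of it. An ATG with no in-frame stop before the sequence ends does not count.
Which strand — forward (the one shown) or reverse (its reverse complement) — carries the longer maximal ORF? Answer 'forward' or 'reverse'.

Reverse complement (5'→3'): GGGAATACTGATGTCGGTCGTGTAGCTTACGTGCACTCCGCATAATGCATATTTAAGTGCGAAACCAATGAGTTGGTAAACGTGTTAGGTCA
Frame +1: TGA CCT AAC ACG TTT ACC AAC TCA TTG GTT TCG CAC TTA AAT ATG CAT TAT GCG GAG TGC ACG TAA GCT ACA CGA CCG ACA TCA GTA TTC — ATG at 43, stop TAA at 64 → 24 nt.
Frame +2: GAC CTA ACA CGT TTA CCA ACT CAT TGG TTT CGC ACT TAA ATA TGC ATT ATG CGG AGT GCA CGT AAG CTA CAC GAC CGA CAT CAG TAT TCC — no ATG→stop ORF.
Frame +3: ACC TAA CAC GTT TAC CAA CTC ATT GGT TTC GCA CTT AAA TAT GCA TTA TGC GGA GTG CAC GTA AGC TAC ACG ACC GAC ATC AGT ATT CCC — no ATG→stop ORF.
Frame -1: GGG AAT ACT GAT GTC GGT CGT GTA GCT TAC GTG CAC TCC GCA TAA TGC ATA TTT AAG TGC GAA ACC AAT GAG TTG GTA AAC GTG TTA GGT — no ATG→stop ORF.
Frame -2: GGA ATA CTG ATG TCG GTC GTG TAG CTT ACG TGC ACT CCG CAT AAT GCA TAT TTA AGT GCG AAA CCA ATG AGT TGG TAA ACG TGT TAG GTC — ATG at 11, stop TAG at 23 → 15 nt; ATG at 68, stop TAA at 77 → 12 nt.
Frame -3: GAA TAC TGA TGT CGG TCG TGT AGC TTA CGT GCA CTC CGC ATA ATG CAT ATT TAA GTG CGA AAC CAA TGA GTT GGT AAA CGT GTT AGG TCA — ATG at 45, stop TAA at 54 → 12 nt.
Forward-strand max 24 nt; reverse-strand max 15 nt. The forward strand has the longer ORF.

forward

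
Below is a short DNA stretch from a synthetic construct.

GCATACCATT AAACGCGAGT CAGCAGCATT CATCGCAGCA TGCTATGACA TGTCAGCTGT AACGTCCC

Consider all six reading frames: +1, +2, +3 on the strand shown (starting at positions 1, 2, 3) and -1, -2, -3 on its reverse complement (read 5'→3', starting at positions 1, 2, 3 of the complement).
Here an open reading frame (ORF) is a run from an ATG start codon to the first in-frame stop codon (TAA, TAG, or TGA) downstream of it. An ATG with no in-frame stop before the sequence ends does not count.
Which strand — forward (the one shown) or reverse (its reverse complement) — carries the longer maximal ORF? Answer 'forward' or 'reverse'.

Reverse complement (5'→3'): GGGACGTTACAGCTGACATGTCATAGCATGCTGCGATGAATGCTGCTGACTCGCGTTTAATGGTATGC
Frame +1: GCA TAC CAT TAA ACG CGA GTC AGC AGC ATT CAT CGC AGC ATG CTA TGA CAT GTC AGC TGT AAC GTC — ATG at 40, stop TGA at 46 → 9 nt.
Frame +2: CAT ACC ATT AAA CGC GAG TCA GCA GCA TTC ATC GCA GCA TGC TAT GAC ATG TCA GCT GTA ACG TCC — no ATG→stop ORF.
Frame +3: ATA CCA TTA AAC GCG AGT CAG CAG CAT TCA TCG CAG CAT GCT ATG ACA TGT CAG CTG TAA CGT CCC — ATG at 45, stop TAA at 60 → 18 nt.
Frame -1: GGG ACG TTA CAG CTG ACA TGT CAT AGC ATG CTG CGA TGA ATG CTG CTG ACT CGC GTT TAA TGG TAT — ATG at 28, stop TGA at 37 → 12 nt; ATG at 40, stop TAA at 58 → 21 nt.
Frame -2: GGA CGT TAC AGC TGA CAT GTC ATA GCA TGC TGC GAT GAA TGC TGC TGA CTC GCG TTT AAT GGT ATG — no ATG→stop ORF.
Frame -3: GAC GTT ACA GCT GAC ATG TCA TAG CAT GCT GCG ATG AAT GCT GCT GAC TCG CGT TTA ATG GTA TGC — ATG at 18, stop TAG at 24 → 9 nt.
Forward-strand max 18 nt; reverse-strand max 21 nt. The reverse strand has the longer ORF.

reverse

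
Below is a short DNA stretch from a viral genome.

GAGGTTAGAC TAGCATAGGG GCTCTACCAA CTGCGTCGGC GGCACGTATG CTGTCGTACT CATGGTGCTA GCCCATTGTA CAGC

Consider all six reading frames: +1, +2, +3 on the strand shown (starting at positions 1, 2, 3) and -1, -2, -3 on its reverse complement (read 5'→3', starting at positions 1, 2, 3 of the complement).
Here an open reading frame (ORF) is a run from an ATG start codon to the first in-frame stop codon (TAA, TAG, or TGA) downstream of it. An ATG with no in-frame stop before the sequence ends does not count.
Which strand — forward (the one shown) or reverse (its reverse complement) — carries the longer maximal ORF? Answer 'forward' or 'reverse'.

reverse

Reverse complement (5'→3'): GCTGTACAATGGGCTAGCACCATGAGTACGACAGCATACGTGCCGCCGACGCAGTTGGTAGAGCCCCTATGCTAGTCTAACCTC
Frame +1: GAG GTT AGA CTA GCA TAG GGG CTC TAC CAA CTG CGT CGG CGG CAC GTA TGC TGT CGT ACT CAT GGT GCT AGC CCA TTG TAC AGC — no ATG→stop ORF.
Frame +2: AGG TTA GAC TAG CAT AGG GGC TCT ACC AAC TGC GTC GGC GGC ACG TAT GCT GTC GTA CTC ATG GTG CTA GCC CAT TGT ACA — no ATG→stop ORF.
Frame +3: GGT TAG ACT AGC ATA GGG GCT CTA CCA ACT GCG TCG GCG GCA CGT ATG CTG TCG TAC TCA TGG TGC TAG CCC ATT GTA CAG — ATG at 48, stop TAG at 69 → 24 nt.
Frame -1: GCT GTA CAA TGG GCT AGC ACC ATG AGT ACG ACA GCA TAC GTG CCG CCG ACG CAG TTG GTA GAG CCC CTA TGC TAG TCT AAC CTC — ATG at 22, stop TAG at 73 → 54 nt.
Frame -2: CTG TAC AAT GGG CTA GCA CCA TGA GTA CGA CAG CAT ACG TGC CGC CGA CGC AGT TGG TAG AGC CCC TAT GCT AGT CTA ACC — no ATG→stop ORF.
Frame -3: TGT ACA ATG GGC TAG CAC CAT GAG TAC GAC AGC ATA CGT GCC GCC GAC GCA GTT GGT AGA GCC CCT ATG CTA GTC TAA CCT — ATG at 9, stop TAG at 15 → 9 nt; ATG at 69, stop TAA at 78 → 12 nt.
Forward-strand max 24 nt; reverse-strand max 54 nt. The reverse strand has the longer ORF.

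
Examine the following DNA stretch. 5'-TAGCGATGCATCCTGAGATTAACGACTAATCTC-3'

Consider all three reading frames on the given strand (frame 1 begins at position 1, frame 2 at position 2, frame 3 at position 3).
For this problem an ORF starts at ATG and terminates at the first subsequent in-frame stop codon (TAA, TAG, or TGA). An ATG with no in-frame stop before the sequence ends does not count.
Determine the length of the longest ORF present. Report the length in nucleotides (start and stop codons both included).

24

Frame 1: TAG CGA TGC ATC CTG AGA TTA ACG ACT AAT CTC — no ATG→stop ORF.
Frame 2: AGC GAT GCA TCC TGA GAT TAA CGA CTA ATC — no ATG→stop ORF.
Frame 3: GCG ATG CAT CCT GAG ATT AAC GAC TAA TCT — ATG at 6, stop TAA at 27 → 24 nt.
Longest: frame 3, positions 6–29, 24 nt = 8 codons = 7 aa. → 24 nucleotides.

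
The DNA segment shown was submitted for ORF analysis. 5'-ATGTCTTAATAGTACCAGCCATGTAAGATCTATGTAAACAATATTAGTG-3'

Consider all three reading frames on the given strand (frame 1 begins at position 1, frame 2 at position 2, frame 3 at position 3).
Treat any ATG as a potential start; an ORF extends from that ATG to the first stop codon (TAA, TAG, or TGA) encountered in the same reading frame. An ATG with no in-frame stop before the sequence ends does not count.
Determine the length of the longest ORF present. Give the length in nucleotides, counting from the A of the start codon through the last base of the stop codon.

Frame 1: ATG TCT TAA TAG TAC CAG CCA TGT AAG ATC TAT GTA AAC AAT ATT AGT — ATG at 1, stop TAA at 7 → 9 nt.
Frame 2: TGT CTT AAT AGT ACC AGC CAT GTA AGA TCT ATG TAA ACA ATA TTA GTG — ATG at 32, stop TAA at 35 → 6 nt.
Frame 3: GTC TTA ATA GTA CCA GCC ATG TAA GAT CTA TGT AAA CAA TAT TAG — ATG at 21, stop TAA at 24 → 6 nt.
Longest: frame 1, positions 1–9, 9 nt = 3 codons = 2 aa. → 9 nucleotides.

9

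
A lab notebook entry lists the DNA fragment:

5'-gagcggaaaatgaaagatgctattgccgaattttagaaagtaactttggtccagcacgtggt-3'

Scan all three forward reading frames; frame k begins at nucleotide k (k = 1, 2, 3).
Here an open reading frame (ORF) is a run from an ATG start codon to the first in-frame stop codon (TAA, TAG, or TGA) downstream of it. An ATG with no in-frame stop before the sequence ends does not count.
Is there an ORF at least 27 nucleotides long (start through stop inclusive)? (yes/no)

Frame 1: GAG CGG AAA ATG AAA GAT GCT ATT GCC GAA TTT TAG AAA GTA ACT TTG GTC CAG CAC GTG — ATG at 10, stop TAG at 34 → 27 nt.
Frame 2: AGC GGA AAA TGA AAG ATG CTA TTG CCG AAT TTT AGA AAG TAA CTT TGG TCC AGC ACG TGG — ATG at 17, stop TAA at 41 → 27 nt.
Frame 3: GCG GAA AAT GAA AGA TGC TAT TGC CGA ATT TTA GAA AGT AAC TTT GGT CCA GCA CGT GGT — no ATG→stop ORF.
Frame 1 has an ORF of 27 nucleotides (positions 10–36) ≥ 27, so yes.

yes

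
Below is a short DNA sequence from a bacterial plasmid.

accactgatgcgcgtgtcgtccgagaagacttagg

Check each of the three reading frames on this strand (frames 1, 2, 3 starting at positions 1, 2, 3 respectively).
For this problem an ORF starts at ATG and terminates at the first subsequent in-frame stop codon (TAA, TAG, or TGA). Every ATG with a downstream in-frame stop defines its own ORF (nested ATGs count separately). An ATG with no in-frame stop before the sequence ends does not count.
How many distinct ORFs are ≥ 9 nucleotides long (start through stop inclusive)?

1

Frame 1: ACC ACT GAT GCG CGT GTC GTC CGA GAA GAC TTA — no ATG→stop ORF.
Frame 2: CCA CTG ATG CGC GTG TCG TCC GAG AAG ACT TAG — ATG at 8, stop TAG at 32 → 27 nt.
Frame 3: CAC TGA TGC GCG TGT CGT CCG AGA AGA CTT AGG — no ATG→stop ORF.
ORFs ≥ 9 nucleotides: frame 2 8–34 (27 nucleotides). Count = 1.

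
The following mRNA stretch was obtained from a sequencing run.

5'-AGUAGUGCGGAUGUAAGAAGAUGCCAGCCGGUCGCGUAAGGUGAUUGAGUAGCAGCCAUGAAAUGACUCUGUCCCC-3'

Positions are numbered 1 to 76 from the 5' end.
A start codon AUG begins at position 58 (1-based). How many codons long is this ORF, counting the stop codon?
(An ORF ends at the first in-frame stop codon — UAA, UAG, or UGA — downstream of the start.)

3

Codons from position 58: AUG (58–60), AAA (61–63), UGA (64–66).
UGA is the first in-frame stop; that's 3 codons including the stop.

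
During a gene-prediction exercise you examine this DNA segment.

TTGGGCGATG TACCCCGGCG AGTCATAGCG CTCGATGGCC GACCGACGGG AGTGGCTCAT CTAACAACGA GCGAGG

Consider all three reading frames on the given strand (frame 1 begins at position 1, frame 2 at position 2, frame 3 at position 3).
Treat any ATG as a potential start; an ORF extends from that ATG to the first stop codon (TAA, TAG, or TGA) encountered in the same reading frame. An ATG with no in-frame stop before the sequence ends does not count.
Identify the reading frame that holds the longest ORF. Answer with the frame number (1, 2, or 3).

2

Frame 1: TTG GGC GAT GTA CCC CGG CGA GTC ATA GCG CTC GAT GGC CGA CCG ACG GGA GTG GCT CAT CTA ACA ACG AGC GAG — no ATG→stop ORF.
Frame 2: TGG GCG ATG TAC CCC GGC GAG TCA TAG CGC TCG ATG GCC GAC CGA CGG GAG TGG CTC ATC TAA CAA CGA GCG AGG — ATG at 8, stop TAG at 26 → 21 nt; ATG at 35, stop TAA at 62 → 30 nt.
Frame 3: GGG CGA TGT ACC CCG GCG AGT CAT AGC GCT CGA TGG CCG ACC GAC GGG AGT GGC TCA TCT AAC AAC GAG CGA — no ATG→stop ORF.
Longest ORF is 30 nt in frame 2 (positions 35–64).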